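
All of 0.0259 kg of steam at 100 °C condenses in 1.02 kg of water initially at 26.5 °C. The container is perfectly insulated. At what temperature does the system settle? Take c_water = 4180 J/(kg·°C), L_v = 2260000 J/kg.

Taking heat into each body as positive, Σ m c ΔT = 0:
condense steam: −0.0259·2260000 = −58534
  condensed water 100 °C→T: 108.26(T − 100)
  water warms: 1.02·4180·(T − 26.5) = 4263.6(T − 26.5)
4371.9 T = 58534 + 10826 + 112985 = 182346
T ≈ 41.71 °C, under the boiling point, so the assumption holds.

T_f ≈ 41.7 °C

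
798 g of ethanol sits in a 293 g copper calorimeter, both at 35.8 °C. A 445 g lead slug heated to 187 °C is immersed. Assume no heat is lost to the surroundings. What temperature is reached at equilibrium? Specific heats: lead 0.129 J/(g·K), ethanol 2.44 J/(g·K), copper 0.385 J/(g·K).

Setting the total heat transfer to zero:
445·0.129·(T − 187) + 798·2.44·(T − 35.8) + 293·0.385·(T − 35.8) = 0
(57.41 + 1947.1 + 112.81) T = 57.41·187 + 1947.1·35.8 + 112.81·35.8
T = 84480/2117.3 ≈ 39.90 °C

T_f ≈ 39.9 °C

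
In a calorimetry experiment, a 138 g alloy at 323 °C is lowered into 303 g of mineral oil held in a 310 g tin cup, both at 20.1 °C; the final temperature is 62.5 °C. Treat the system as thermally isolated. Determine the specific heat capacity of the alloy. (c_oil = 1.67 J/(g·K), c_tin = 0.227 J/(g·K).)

c ≈ 0.68 J/(g·K)

Net heat exchanged in the isolated system is zero:
138·c·(62.5 − 323) + 303·1.67·(62.5 − 20.1) + 310·0.227·(62.5 − 20.1) = 0
-35949 c = -24439
c = -24439/-35949 ≈ 0.6798 J/(g·K)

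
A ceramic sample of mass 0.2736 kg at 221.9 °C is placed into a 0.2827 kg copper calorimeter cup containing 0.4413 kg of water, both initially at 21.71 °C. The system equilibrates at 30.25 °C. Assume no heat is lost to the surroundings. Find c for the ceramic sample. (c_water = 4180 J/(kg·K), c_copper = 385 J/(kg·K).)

Conservation of energy gives ΣQ = 0:
0.2736·c·(30.25 − 221.9) + 0.4413·4180·(30.25 − 21.71) + 0.2827·385·(30.25 − 21.71) = 0
-52.44 c = -16683
c = -16683/-52.44 ≈ 318.2 J/(kg·K)

c ≈ 318 J/(kg·K)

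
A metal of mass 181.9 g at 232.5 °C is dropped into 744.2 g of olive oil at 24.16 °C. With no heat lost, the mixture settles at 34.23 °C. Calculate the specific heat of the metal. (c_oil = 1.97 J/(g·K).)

c ≈ 0.409 J/(g·K)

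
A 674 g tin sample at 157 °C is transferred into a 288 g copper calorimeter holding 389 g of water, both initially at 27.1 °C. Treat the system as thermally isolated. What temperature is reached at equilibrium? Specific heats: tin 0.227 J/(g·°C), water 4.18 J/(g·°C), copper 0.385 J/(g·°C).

T_f is the heat-capacity-weighted average of the initial temperatures:
T_f = (153*157 + 1626*27.1 + 110.88*27.1) / (153 + 1626 + 110.88)
    = 71091 / 1889.9 ≈ 37.62 °C

T_f ≈ 37.6 °C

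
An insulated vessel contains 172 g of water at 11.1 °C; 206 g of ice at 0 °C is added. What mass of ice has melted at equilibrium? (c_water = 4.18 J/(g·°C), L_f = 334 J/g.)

m_melted ≈ 23.9 g

Cooling the water to 0 °C releases 172×4.18×11.1 = 7980.5 J.
Melting all 206 g of ice would need 206×334 = 68804 J.
That's not enough to melt it all — equilibrium is at 0 °C with ice remaining.
m_melted×334 = 7980.5  ⇒  m_melted ≈ 23.89 g.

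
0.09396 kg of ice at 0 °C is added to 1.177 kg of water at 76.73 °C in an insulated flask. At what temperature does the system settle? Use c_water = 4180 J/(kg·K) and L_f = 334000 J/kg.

T_f ≈ 65.2 °C

Energy conservation, ΣQ = 0:
fusion: m_ice L_f = 0.09396×334000 = 31383; meltwater 0→T: 0.09396×4180×T = 392.75 T; water cools: 1.177×4180×(T − 76.73) = 4919.9(T − 76.73)
5312.6 T = 377501 − 31383 = 346118
T ≈ 65.15 °C — above 0 °C, consistent with complete melting.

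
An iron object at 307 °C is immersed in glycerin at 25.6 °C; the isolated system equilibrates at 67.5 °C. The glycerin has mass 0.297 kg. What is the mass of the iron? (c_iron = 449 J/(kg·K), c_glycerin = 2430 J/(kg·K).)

Heat lost by the iron = heat gained by the glycerin:
m·449·(307 − 67.5) = 0.297·2430·(67.5 − 25.6)
107536 m = 30240  ⇒  m ≈ 0.2812 kg

m ≈ 0.281 kg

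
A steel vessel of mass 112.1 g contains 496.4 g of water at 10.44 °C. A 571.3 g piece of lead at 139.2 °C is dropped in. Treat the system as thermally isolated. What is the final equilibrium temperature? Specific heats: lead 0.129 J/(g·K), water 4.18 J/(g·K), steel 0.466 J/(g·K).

T_f = Σ m_i c_i T_i / Σ m_i c_i:
T_f = (73.7·139.2 + 2075·10.44 + 52.24·10.44) / (73.7 + 2075 + 52.24)
    = 32467 / 2200.9 ≈ 14.75 °C

T_f ≈ 14.8 °C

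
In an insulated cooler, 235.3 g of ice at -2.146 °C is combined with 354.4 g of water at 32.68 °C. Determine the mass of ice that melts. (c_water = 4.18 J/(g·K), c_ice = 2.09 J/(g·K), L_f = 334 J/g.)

Heat available from the water dropping to 0 °C: 354.4×4.18×32.68 = 48412 J.
Of that, 235.3×2.09×2.146 = 1055.4 J goes to bring the ice to 0 °C, leaving 47357 J.
Melting all 235.3 g of ice would need 235.3×334 = 78590 J.
That's not enough to melt it all — equilibrium is at 0 °C with ice remaining.
Mass melted = 47357/334 ≈ 141.8 g.

m_melted ≈ 142 g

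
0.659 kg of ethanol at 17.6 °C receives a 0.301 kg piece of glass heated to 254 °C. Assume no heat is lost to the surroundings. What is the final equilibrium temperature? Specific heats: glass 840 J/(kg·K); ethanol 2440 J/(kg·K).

Let T be the final temperature. ΣQ_i = 0:
0.301*840*(T − 254) + 0.659*2440*(T − 17.6) = 0
252.84(T − 254) + 1608(T − 17.6) = 0
(252.84 + 1608) T = 252.84*254 + 1608*17.6
T = 92521/1860.8 ≈ 49.72 °C

T_f ≈ 49.7 °C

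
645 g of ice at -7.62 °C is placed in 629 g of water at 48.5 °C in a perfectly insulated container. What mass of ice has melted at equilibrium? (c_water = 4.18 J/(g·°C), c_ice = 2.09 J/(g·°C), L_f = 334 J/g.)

m_melted ≈ 351 g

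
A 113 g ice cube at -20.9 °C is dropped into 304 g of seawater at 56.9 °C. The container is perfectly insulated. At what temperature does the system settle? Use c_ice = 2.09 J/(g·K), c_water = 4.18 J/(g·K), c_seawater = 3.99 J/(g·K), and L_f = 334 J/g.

T_f ≈ 15.6 °C

Heat gained plus heat lost sum to zero:
warm ice to 0 °C: 113·2.09·(0 − (-20.9)) = 4936; latent heat to melt: 113·334 = 37742; meltwater 0→T: 113·4.18·T = 472.34 T; seawater: 1213(T − 56.9)
1685.3 T = 69017 − 42678 = 26339
T ≈ 15.63 °C. Since T > 0 °C, the all-ice-melts assumption holds.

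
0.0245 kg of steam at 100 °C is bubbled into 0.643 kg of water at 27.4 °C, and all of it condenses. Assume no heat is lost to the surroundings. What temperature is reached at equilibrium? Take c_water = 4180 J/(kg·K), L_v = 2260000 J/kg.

Setting the total heat transfer to zero:
condense steam: −0.0245·2260000 = −55370; condensate cools 100→T: 0.0245·4180·(T − 100) = 102.41(T − 100); water warms: 0.643·4180·(T − 27.4) = 2687.7(T − 27.4)
2790.2 T = 55370 + 10241 + 73644 = 139255
T ≈ 49.91 °C (< 100 °C, so full condensation is consistent).

T_f ≈ 49.9 °C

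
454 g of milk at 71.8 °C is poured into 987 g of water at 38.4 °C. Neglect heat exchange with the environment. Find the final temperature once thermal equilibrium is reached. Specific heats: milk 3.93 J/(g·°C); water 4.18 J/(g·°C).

T_f ≈ 48.5 °C

T_f = Σ m_i c_i T_i / Σ m_i c_i:
T_f = (1784.2·71.8 + 4125.7·38.4) / (1784.2 + 4125.7)
    = 286532 / 5909.9 ≈ 48.48 °C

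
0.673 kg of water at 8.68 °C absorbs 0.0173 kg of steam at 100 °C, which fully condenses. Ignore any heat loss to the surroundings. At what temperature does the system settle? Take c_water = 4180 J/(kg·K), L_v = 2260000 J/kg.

Taking heat into each body as positive, Σ m c ΔT = 0:
steam→water at 100 °C releases m L_v = 0.0173×2260000 = 39098
  condensate cools 100→T: 0.0173×4180×(T − 100) = 72.31(T − 100)
  original water: 2813.1(T − 8.68)
2885.5 T = 39098 + 7231.4 + 24418 = 70747
T ≈ 24.52 °C (< 100 °C, so full condensation is consistent).

T_f ≈ 24.5 °C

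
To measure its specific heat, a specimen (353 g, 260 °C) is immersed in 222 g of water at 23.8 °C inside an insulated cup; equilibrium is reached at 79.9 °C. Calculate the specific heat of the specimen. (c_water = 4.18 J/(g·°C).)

Conservation of energy gives ΣQ = 0:
353×c×(79.9 − 260) + 222×4.18×(79.9 − 23.8) = 0
-63575 c = -52059
c = -52059/-63575 ≈ 0.8188 J/(g·°C)

c ≈ 0.819 J/(g·°C)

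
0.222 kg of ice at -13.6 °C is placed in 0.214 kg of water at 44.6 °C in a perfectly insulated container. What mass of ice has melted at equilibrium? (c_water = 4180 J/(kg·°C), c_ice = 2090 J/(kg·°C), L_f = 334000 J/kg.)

Water can give up m c ΔT = 0.214×4180×44.6 = 39896 J before reaching 0 °C.
Warming the ice to 0 °C takes 0.222×2090×13.6 = 6310.1 J, leaving 33585 J for melting.
Fully melting the ice requires m_ice L_f = 0.222×334000 = 74148 J.
33585 J < 74148 J, so only part of the ice melts and the system sits at 0 °C.
Mass melted = 33585/334000 ≈ 0.1006 kg.

m_melted ≈ 0.101 kg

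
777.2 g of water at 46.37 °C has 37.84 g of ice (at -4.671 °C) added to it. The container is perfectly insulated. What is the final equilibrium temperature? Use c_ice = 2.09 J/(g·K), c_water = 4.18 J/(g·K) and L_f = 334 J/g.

T_f ≈ 40.4 °C

Net heat exchanged in the isolated system is zero:
ice -4.671→0 °C: 37.84·2.09·4.671 = 369.41; fusion: m_ice L_f = 37.84·334 = 12639; warm the meltwater: 158.17 T; water: 3248.7(T − 46.37)
3406.9 T = 150642 − 13008 = 137634
T ≈ 40.40 °C. Since T > 0 °C, the all-ice-melts assumption holds.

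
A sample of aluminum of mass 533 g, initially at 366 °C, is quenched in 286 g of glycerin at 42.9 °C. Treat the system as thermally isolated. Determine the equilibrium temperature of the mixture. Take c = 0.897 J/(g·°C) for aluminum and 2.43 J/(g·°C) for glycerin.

T_f ≈ 174.6 °C

T_f is the heat-capacity-weighted average of the initial temperatures:
T_f = (478.1*366 + 694.98*42.9) / (478.1 + 694.98)
    = 204800 / 1173.1 ≈ 174.58 °C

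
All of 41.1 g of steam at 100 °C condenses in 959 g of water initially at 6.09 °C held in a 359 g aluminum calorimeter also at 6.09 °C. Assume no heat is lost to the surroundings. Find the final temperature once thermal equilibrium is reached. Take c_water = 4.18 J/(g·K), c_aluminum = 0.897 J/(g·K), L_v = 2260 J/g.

T_f ≈ 30.3 °C

Heat gained plus heat lost sum to zero:
condense steam: −41.1·2260 = −92886; condensate cools 100→T: 41.1·4.18·(T − 100) = 171.8(T − 100); original water: 4008.6(T − 6.09); cup: 322.02(T − 6.09)
4502.4 T = 92886 + 17180 + 26374 = 136439
T ≈ 30.30 °C — below 100 °C, confirming all the steam condensed.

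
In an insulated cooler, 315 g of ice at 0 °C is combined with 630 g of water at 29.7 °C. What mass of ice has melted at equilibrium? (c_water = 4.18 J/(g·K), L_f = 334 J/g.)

m_melted ≈ 234 g

Cooling the water to 0 °C releases 630×4.18×29.7 = 78212 J.
Melting all 315 g of ice would need 315×334 = 105210 J.
78212 J < 105210 J, so only part of the ice melts and the system sits at 0 °C.
Mass melted = 78212/334 ≈ 234.2 g.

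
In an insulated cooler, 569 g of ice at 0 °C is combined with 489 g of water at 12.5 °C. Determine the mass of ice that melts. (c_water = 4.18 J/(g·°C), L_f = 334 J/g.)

m_melted ≈ 76.5 g

Water can give up m c ΔT = 489·4.18·12.5 = 25550 J before reaching 0 °C.
Melting all 569 g of ice would need 569·334 = 190046 J.
That's not enough to melt it all — equilibrium is at 0 °C with ice remaining.
m_melted·334 = 25550  ⇒  m_melted ≈ 76.5 g.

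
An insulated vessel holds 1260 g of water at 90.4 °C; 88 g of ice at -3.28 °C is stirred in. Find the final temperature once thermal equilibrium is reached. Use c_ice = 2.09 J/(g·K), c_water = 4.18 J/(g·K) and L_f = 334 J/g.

T_f ≈ 79.2 °C

Taking heat into each body as positive, Σ m c ΔT = 0:
warm ice to 0 °C: 88·2.09·(0 − (-3.28)) = 603.26
  fusion: m_ice L_f = 88·334 = 29392
  warm the meltwater: 367.84 T
  water cools: 1260·4.18·(T − 90.4) = 5266.8(T − 90.4)
5634.6 T = 476119 − 29995 = 446123
T ≈ 79.18 °C (positive, so assuming full melt was valid).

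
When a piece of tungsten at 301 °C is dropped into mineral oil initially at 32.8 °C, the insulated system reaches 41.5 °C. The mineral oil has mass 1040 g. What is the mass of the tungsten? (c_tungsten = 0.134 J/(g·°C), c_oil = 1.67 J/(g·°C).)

m ≈ 435 g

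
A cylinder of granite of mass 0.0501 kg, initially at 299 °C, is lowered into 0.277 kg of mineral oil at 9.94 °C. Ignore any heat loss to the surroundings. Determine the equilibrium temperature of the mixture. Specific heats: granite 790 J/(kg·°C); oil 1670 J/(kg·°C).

T_f is the heat-capacity-weighted average of the initial temperatures:
T_f = (39.58*299 + 462.59*9.94) / (39.58 + 462.59)
    = 16432 / 502.17 ≈ 32.72 °C

T_f ≈ 32.7 °C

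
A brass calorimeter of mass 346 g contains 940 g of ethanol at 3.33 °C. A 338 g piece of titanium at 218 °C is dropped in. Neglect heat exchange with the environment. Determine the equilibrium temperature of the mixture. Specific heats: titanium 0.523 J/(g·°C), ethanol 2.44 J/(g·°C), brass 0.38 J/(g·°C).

T_f ≈ 17.9 °C

Net heat exchanged in the isolated system is zero:
338×0.523×(T − 218) + 940×2.44×(T − 3.33) + 346×0.38×(T − 3.33) = 0
(176.77 + 2293.6 + 131.48) T = 176.77×218 + 2293.6×3.33 + 131.48×3.33
T ≈ 17.92 °C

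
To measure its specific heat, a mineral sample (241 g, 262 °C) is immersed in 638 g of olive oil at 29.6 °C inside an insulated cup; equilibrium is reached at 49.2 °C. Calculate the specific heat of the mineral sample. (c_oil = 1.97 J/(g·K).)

c ≈ 0.48 J/(g·K)

Conservation of energy gives ΣQ = 0:
241×c×(49.2 − 262) + 638×1.97×(49.2 − 29.6) = 0
-51285 c = -24634
c = -24634/-51285 ≈ 0.4803 J/(g·K)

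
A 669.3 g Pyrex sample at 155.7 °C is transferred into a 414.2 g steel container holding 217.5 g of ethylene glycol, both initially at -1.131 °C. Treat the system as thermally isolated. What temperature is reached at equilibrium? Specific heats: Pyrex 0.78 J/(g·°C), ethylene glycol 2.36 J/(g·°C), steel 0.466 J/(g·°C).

T_f = Σ m_i c_i T_i / Σ m_i c_i:
T_f = (522.05·155.7 + 513.3·(-1.131) + 193.02·(-1.131)) / (522.05 + 513.3 + 193.02)
    = 80485 / 1228.4 ≈ 65.52 °C

T_f ≈ 65.5 °C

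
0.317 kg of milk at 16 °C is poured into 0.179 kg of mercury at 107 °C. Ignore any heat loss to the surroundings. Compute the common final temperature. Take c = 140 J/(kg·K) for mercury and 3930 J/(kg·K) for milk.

T_f ≈ 17.8 °C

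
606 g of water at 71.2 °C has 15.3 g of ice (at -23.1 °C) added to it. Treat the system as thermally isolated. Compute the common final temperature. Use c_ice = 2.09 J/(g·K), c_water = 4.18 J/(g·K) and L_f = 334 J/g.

T_f ≈ 67.2 °C

Energy conservation, ΣQ = 0:
warm ice to 0 °C: 15.3·2.09·(0 − (-23.1)) = 738.67; melt ice: 15.3·334 = 5110.2; meltwater 0→T: 15.3·4.18·T = 63.95 T; water cools: 606·4.18·(T − 71.2) = 2533.1(T − 71.2)
2597 T = 180355 − 5848.9 = 174506
T ≈ 67.19 °C — above 0 °C, consistent with complete melting.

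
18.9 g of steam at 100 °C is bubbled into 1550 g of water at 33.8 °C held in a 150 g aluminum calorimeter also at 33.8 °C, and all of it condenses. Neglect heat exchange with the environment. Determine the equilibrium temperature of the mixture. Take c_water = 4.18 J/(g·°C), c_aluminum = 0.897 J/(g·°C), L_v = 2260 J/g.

T_f ≈ 41.0 °C

Net heat exchanged in the isolated system is zero:
condense steam: −18.9×2260 = −42714; condensed water 100 °C→T: 79(T − 100); original water: 6479(T − 33.8); cup: 134.55(T − 33.8)
6692.6 T = 42714 + 7900.2 + 223538 = 274152
T ≈ 40.96 °C (< 100 °C, so full condensation is consistent).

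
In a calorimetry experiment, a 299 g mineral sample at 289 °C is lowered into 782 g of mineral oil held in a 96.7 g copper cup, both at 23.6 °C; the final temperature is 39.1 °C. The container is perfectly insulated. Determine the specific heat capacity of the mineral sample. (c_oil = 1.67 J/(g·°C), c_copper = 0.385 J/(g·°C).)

c ≈ 0.279 J/(g·°C)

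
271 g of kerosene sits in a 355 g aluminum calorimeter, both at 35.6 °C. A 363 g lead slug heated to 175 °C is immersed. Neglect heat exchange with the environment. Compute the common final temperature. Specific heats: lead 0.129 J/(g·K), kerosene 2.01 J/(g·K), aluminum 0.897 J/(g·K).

T_f is the heat-capacity-weighted average of the initial temperatures:
T_f = (46.83·175 + 544.71·35.6 + 318.44·35.6) / (46.83 + 544.71 + 318.44)
    = 38923 / 909.97 ≈ 42.77 °C

T_f ≈ 42.8 °C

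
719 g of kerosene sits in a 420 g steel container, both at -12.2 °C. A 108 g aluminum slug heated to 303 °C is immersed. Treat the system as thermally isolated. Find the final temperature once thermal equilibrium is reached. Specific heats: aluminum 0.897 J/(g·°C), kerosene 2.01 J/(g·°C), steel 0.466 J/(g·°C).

Setting the total heat transfer to zero:
108×0.897×(T − 303) + 719×2.01×(T − (-12.2)) + 420×0.466×(T − (-12.2)) = 0
96.88(T − 303) + 1445.2(T − (-12.2)) + 195.72(T − (-12.2)) = 0
(96.88 + 1445.2 + 195.72) T = 96.88×303 + 1445.2×(-12.2) + 195.72×(-12.2)
T = 9334.3/1737.8 ≈ 5.37 °C

T_f ≈ 5.4 °C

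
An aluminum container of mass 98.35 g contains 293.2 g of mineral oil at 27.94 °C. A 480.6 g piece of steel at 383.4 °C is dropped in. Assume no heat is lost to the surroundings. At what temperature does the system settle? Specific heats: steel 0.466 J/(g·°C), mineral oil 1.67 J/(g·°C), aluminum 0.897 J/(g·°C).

T_f ≈ 127.2 °C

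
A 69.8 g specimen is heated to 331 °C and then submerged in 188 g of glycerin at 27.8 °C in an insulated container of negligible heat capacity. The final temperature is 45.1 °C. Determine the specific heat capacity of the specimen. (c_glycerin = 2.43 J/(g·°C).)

Heat lost by the specimen = heat gained by the glycerin:
69.8×c×(331 − 45.1) = 188×2.43×(45.1 − 27.8)
19956 c = 7903.3  ⇒  c ≈ 0.396 J/(g·°C)

c ≈ 0.396 J/(g·°C)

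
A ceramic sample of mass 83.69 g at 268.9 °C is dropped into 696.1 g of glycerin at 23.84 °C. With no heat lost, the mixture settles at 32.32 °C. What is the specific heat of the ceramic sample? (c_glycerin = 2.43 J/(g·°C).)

Heat lost by the ceramic sample = heat gained by the glycerin:
83.69×c×(268.9 − 32.32) = 696.1×2.43×(32.32 − 23.84)
19799 c = 14344  ⇒  c ≈ 0.7245 J/(g·°C)

c ≈ 0.724 J/(g·°C)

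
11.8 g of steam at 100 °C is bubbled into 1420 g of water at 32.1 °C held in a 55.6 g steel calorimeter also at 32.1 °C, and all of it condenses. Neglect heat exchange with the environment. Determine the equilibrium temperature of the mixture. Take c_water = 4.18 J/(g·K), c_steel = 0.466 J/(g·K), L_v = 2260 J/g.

T_f ≈ 37.1 °C

Conservation of energy gives ΣQ = 0:
condense steam: −11.8·2260 = −26668; condensed water 100 °C→T: 49.32(T − 100); water warms: 1420·4.18·(T − 32.1) = 5935.6(T − 32.1); steel cup: 55.6·0.466·(T − 32.1) = 25.91(T − 32.1)
6010.8 T = 26668 + 4932.4 + 191364 = 222965
T ≈ 37.09 °C (< 100 °C, so full condensation is consistent).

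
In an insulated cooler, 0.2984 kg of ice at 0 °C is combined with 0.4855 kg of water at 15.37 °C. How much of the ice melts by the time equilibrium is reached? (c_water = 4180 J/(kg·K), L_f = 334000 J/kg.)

Cooling the water to 0 °C releases 0.4855·4180·15.37 = 31192 J.
Fully melting the ice requires m_ice L_f = 0.2984·334000 = 99666 J.
31192 J < 99666 J, so only part of the ice melts and the system sits at 0 °C.
m_melted·334000 = 31192  ⇒  m_melted ≈ 0.09339 kg.

m_melted ≈ 0.0934 kg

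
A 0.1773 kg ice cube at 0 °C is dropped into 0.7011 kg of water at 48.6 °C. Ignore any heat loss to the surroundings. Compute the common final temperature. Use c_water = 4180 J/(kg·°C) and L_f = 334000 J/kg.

Setting the total heat transfer to zero:
fusion: m_ice L_f = 0.1773·334000 = 59218
  meltwater 0→T: 0.1773·4180·T = 741.11 T
  water cools: 0.7011·4180·(T − 48.6) = 2930.6(T − 48.6)
3671.7 T = 142427 − 59218 = 83209
T ≈ 22.66 °C — above 0 °C, consistent with complete melting.

T_f ≈ 22.7 °C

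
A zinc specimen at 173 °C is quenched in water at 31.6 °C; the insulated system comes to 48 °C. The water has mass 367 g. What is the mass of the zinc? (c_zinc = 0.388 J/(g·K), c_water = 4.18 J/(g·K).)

Heat lost by the zinc = heat gained by the water:
m×0.388×(173 − 48) = 367×4.18×(48 − 31.6)
48.5 m = 25159  ⇒  m ≈ 518.7 g

m ≈ 519 g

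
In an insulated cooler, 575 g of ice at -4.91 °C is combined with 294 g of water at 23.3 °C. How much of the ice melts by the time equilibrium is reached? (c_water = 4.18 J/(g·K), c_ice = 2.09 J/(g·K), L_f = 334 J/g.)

Cooling the water to 0 °C releases 294·4.18·23.3 = 28634 J.
Warming the ice to 0 °C takes 575·2.09·4.91 = 5900.6 J, leaving 22733 J for melting.
To melt every bit of ice: 575·334 = 192050 J.
22733 J < 192050 J, so only part of the ice melts and the system sits at 0 °C.
m_melted·334 = 22733  ⇒  m_melted ≈ 68.06 g.

m_melted ≈ 68.1 g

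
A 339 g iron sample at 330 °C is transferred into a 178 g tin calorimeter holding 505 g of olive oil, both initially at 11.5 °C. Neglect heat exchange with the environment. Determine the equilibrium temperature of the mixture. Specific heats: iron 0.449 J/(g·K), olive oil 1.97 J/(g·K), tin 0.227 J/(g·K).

Taking heat into each body as positive, Σ m c ΔT = 0:
339×0.449×(T − 330) + 505×1.97×(T − 11.5) + 178×0.227×(T − 11.5) = 0
1187.5 T = 62135
T ≈ 52.33 °C

T_f ≈ 52.3 °C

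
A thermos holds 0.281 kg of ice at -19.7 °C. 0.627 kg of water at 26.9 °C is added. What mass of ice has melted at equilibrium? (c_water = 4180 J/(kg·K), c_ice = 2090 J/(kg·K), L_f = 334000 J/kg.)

m_melted ≈ 0.176 kg

Water can give up m c ΔT = 0.627×4180×26.9 = 70501 J before reaching 0 °C.
Of that, 0.281×2090×19.7 = 11570 J goes to bring the ice to 0 °C, leaving 58932 J.
Fully melting the ice requires m_ice L_f = 0.281×334000 = 93854 J.
58932 J < 93854 J, so only part of the ice melts and the system sits at 0 °C.
m_melt = 58932 / L_f = 0.1764 kg.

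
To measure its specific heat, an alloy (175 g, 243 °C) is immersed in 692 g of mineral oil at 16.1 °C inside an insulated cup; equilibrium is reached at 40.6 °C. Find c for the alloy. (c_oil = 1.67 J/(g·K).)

Heat lost by the alloy = heat gained by the oil:
175·c·(243 − 40.6) = 692·1.67·(40.6 − 16.1)
35420 c = 28313  ⇒  c ≈ 0.7994 J/(g·K)

c ≈ 0.799 J/(g·K)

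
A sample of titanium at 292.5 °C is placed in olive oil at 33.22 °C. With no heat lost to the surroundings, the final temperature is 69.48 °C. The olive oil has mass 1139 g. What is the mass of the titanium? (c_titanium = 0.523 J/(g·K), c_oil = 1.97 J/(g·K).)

Taking heat into each body as positive, Σ m c ΔT = 0:
m×0.523×(69.48 − 292.5) + 1139×1.97×(69.48 − 33.22) = 0
-116.64 m = -81361
m = -81361/-116.64 ≈ 697.5 g

m ≈ 698 g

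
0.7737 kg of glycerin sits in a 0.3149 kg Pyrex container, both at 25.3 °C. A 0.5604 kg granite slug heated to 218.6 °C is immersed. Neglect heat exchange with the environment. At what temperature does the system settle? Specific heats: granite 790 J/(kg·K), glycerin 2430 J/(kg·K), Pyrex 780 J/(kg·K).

T_f ≈ 58.6 °C

Taking heat into each body as positive, Σ m c ΔT = 0:
0.5604*790*(T − 218.6) + 0.7737*2430*(T − 25.3) + 0.3149*780*(T − 25.3) = 0
(442.72 + 1880.1 + 245.62) T = 442.72*218.6 + 1880.1*25.3 + 245.62*25.3
T ≈ 58.62 °C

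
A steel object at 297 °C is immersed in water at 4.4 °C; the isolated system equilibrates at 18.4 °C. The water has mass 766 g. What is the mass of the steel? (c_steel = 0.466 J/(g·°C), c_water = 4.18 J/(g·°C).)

m ≈ 345 g

Taking heat into each body as positive, Σ m c ΔT = 0:
m×0.466×(18.4 − 297) + 766×4.18×(18.4 − 4.4) = 0
-129.83 m = -44826
m = -44826/-129.83 ≈ 345.3 g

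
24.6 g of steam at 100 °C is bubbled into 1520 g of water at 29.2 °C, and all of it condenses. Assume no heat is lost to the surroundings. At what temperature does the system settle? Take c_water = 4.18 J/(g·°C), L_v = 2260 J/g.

Heat gained plus heat lost sum to zero:
steam→water at 100 °C releases m L_v = 24.6·2260 = 55596; condensed water 100 °C→T: 102.83(T − 100); water warms: 1520·4.18·(T − 29.2) = 6353.6(T − 29.2)
6456.4 T = 55596 + 10283 + 185525 = 251404
T ≈ 38.94 °C, under the boiling point, so the assumption holds.

T_f ≈ 38.9 °C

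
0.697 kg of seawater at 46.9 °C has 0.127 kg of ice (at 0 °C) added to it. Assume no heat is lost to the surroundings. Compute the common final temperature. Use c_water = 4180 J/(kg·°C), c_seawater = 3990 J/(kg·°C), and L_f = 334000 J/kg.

T_f ≈ 26.6 °C

Energy balance with sensible and latent terms:
latent heat to melt: 0.127×334000 = 42418; warm the meltwater: 530.86 T; seawater cools: 0.697×3990×(T − 46.9) = 2781(T − 46.9)
3311.9 T = 130430 − 42418 = 88012
T ≈ 26.57 °C. Since T > 0 °C, the all-ice-melts assumption holds.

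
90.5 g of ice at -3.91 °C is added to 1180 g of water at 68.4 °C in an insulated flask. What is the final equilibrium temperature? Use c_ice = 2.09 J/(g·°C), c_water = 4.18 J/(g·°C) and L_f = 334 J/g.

T_f ≈ 57.7 °C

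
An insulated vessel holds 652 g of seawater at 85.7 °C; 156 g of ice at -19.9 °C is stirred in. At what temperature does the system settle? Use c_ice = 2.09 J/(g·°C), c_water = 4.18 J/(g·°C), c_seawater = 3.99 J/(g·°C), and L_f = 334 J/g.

T_f ≈ 50.5 °C

Sum of m c ΔT and latent-heat terms is zero:
ice -19.9→0 °C: 156·2.09·19.9 = 6488.2; latent heat to melt: 156·334 = 52104; warm the meltwater: 652.08 T; seawater: 2601.5(T − 85.7)
3253.6 T = 222947 − 58592 = 164355
T ≈ 50.52 °C. Since T > 0 °C, the all-ice-melts assumption holds.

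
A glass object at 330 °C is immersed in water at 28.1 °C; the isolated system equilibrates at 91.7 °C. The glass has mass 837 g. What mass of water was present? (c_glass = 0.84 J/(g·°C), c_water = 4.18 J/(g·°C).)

m ≈ 630 g

|Q_glass| = |Q_water|:
837×0.84×(330 − 91.7) = m×4.18×(91.7 − 28.1)
265.85 m = 167544  ⇒  m ≈ 630.2 g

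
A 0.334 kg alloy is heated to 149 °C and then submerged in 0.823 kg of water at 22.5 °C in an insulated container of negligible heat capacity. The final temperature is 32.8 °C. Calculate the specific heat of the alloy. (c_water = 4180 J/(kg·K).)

c ≈ 913 J/(kg·K)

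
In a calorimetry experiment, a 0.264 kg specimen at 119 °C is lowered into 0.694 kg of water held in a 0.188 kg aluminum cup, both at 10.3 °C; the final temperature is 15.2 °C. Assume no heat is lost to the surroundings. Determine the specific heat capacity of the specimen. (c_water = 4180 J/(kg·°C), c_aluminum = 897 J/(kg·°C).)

Let T be the final temperature. ΣQ_i = 0:
0.264×c×(15.2 − 119) + 0.694×4180×(15.2 − 10.3) + 0.188×897×(15.2 − 10.3) = 0
-27.4 c = -15041
c = -15041/-27.4 ≈ 548.9 J/(kg·°C)

c ≈ 549 J/(kg·°C)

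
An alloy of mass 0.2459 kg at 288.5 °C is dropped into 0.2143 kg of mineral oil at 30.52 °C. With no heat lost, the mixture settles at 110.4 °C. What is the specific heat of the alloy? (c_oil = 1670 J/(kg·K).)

Heat lost by the alloy = heat gained by the oil:
0.2459·c·(288.5 − 110.4) = 0.2143·1670·(110.4 − 30.52)
43.79 c = 28588  ⇒  c ≈ 652.8 J/(kg·K)

c ≈ 653 J/(kg·K)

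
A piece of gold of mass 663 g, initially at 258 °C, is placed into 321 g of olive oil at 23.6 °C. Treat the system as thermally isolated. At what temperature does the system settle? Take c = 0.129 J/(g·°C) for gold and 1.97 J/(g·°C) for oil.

T_f is the heat-capacity-weighted average of the initial temperatures:
T_f = (85.53×258 + 632.37×23.6) / (85.53 + 632.37)
    = 36990 / 717.9 ≈ 51.53 °C

T_f ≈ 51.5 °C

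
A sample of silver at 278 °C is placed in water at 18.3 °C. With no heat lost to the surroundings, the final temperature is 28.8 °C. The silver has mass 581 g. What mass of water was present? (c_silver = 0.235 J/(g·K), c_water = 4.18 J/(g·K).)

|Q_silver| = |Q_water|:
581·0.235·(278 − 28.8) = m·4.18·(28.8 − 18.3)
43.89 m = 34025  ⇒  m ≈ 775.2 g

m ≈ 775 g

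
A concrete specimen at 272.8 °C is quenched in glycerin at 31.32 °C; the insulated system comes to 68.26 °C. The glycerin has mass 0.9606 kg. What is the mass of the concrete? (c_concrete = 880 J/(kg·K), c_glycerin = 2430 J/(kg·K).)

Heat lost by the concrete = heat gained by the glycerin:
m×880×(272.8 − 68.26) = 0.9606×2430×(68.26 − 31.32)
179995 m = 86227  ⇒  m ≈ 0.4791 kg

m ≈ 0.479 kg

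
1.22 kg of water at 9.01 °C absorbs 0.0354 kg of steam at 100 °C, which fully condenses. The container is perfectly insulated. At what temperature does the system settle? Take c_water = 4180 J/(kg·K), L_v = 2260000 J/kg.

T_f ≈ 26.8 °C

Taking heat into each body as positive, Σ m c ΔT = 0:
steam→water at 100 °C releases m L_v = 0.0354×2260000 = 80004; condensed water 100 °C→T: 147.97(T − 100); water warms: 1.22×4180×(T − 9.01) = 5099.6(T − 9.01)
5247.6 T = 80004 + 14797 + 45947 = 140749
T ≈ 26.82 °C, under the boiling point, so the assumption holds.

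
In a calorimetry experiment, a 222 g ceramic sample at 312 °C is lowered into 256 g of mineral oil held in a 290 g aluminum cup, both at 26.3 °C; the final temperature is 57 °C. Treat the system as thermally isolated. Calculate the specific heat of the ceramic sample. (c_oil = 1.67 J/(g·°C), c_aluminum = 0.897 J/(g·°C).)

c ≈ 0.373 J/(g·°C)

Energy conservation, ΣQ = 0:
222×c×(57 − 312) + 256×1.67×(57 − 26.3) + 290×0.897×(57 − 26.3) = 0
-56610 c = -21111
c = -21111/-56610 ≈ 0.3729 J/(g·°C)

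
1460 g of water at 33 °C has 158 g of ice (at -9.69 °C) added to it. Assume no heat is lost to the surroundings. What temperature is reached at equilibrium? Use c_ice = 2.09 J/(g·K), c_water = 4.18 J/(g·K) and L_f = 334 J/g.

T_f ≈ 21.5 °C

Setting the total heat transfer to zero:
ice -9.69→0 °C: 158×2.09×9.69 = 3199.8; fusion: m_ice L_f = 158×334 = 52772; meltwater 0→T: 158×4.18×T = 660.44 T; water: 6102.8(T − 33)
6763.2 T = 201392 − 55972 = 145421
T ≈ 21.50 °C. Since T > 0 °C, the all-ice-melts assumption holds.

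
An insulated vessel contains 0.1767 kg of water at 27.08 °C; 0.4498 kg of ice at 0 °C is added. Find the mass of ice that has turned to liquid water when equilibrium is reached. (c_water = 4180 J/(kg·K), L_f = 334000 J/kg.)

Cooling the water to 0 °C releases 0.1767·4180·27.08 = 20001 J.
Fully melting the ice requires m_ice L_f = 0.4498·334000 = 150233 J.
Since 20001 < 150233 J, not all the ice melts; equilibrium is at 0 °C.
m_melted·334000 = 20001  ⇒  m_melted ≈ 0.05988 kg.

m_melted ≈ 0.0599 kg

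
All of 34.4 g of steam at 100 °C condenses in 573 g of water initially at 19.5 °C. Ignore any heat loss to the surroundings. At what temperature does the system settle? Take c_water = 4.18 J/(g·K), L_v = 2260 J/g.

Setting the total heat transfer to zero:
latent heat released on condensation: 34.4·2260 = 77744; condensate cools 100→T: 34.4·4.18·(T − 100) = 143.79(T − 100); water warms: 573·4.18·(T − 19.5) = 2395.1(T − 19.5)
2538.9 T = 77744 + 14379 + 46705 = 138828
T ≈ 54.68 °C (< 100 °C, so full condensation is consistent).

T_f ≈ 54.7 °C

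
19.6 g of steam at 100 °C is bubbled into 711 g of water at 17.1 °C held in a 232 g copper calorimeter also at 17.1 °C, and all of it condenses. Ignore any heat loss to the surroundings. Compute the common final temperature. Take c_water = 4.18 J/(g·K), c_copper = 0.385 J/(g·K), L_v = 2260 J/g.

Energy balance with sensible and latent terms:
latent heat released on condensation: 19.6·2260 = 44296
  condensed water 100 °C→T: 81.93(T − 100)
  original water: 2972(T − 17.1)
  copper cup: 232·0.385·(T − 17.1) = 89.32(T − 17.1)
3143.2 T = 44296 + 8192.8 + 52348 = 104837
T ≈ 33.35 °C (< 100 °C, so full condensation is consistent).

T_f ≈ 33.4 °C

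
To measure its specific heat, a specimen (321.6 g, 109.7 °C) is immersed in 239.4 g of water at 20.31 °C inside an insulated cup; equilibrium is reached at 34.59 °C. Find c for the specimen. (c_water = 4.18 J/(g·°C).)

c ≈ 0.592 J/(g·°C)

m_s c (T_s − T_f) = m_water c_water (T_f − T_0):
321.6×c×(109.7 − 34.59) = 239.4×4.18×(34.59 − 20.31)
24155 c = 14290  ⇒  c ≈ 0.5916 J/(g·°C)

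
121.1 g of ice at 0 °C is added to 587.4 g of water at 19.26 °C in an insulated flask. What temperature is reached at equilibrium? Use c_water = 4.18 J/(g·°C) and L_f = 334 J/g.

T_f ≈ 2.3 °C

Heat gained plus heat lost sum to zero:
latent heat to melt: 121.1×334 = 40447
  warm the meltwater: 506.2 T
  water: 2455.3(T − 19.26)
2961.5 T = 47290 − 40447 = 6842.3
T ≈ 2.31 °C (positive, so assuming full melt was valid).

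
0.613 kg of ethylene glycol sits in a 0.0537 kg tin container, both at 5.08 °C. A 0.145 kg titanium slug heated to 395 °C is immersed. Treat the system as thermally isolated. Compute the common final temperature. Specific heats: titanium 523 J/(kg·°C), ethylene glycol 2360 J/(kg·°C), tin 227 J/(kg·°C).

T_f ≈ 24.3 °C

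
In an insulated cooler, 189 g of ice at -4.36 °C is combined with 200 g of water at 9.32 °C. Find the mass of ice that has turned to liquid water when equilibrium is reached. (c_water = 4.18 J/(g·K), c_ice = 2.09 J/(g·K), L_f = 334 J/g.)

Cooling the water to 0 °C releases 200×4.18×9.32 = 7791.5 J.
Warming the ice to 0 °C takes 189×2.09×4.36 = 1722.2 J, leaving 6069.3 J for melting.
Fully melting the ice requires m_ice L_f = 189×334 = 63126 J.
That's not enough to melt it all — equilibrium is at 0 °C with ice remaining.
m_melted×334 = 6069.3  ⇒  m_melted ≈ 18.17 g.

m_melted ≈ 18.2 g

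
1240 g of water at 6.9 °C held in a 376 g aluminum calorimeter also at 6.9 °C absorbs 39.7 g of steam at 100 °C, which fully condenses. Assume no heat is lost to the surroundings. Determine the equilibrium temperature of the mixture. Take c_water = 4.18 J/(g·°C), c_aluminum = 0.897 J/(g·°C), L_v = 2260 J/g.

T_f ≈ 25.4 °C

Net heat exchanged in the isolated system is zero:
latent heat released on condensation: 39.7·2260 = 89722
  condensed water 100 °C→T: 165.95(T − 100)
  original water: 5183.2(T − 6.9)
  cup: 337.27(T − 6.9)
5686.4 T = 89722 + 16595 + 38091 = 144408
T ≈ 25.40 °C — below 100 °C, confirming all the steam condensed.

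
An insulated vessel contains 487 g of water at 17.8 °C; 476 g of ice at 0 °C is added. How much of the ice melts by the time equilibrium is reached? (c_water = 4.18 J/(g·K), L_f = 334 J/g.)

Cooling the water to 0 °C releases 487·4.18·17.8 = 36235 J.
Melting all 476 g of ice would need 476·334 = 158984 J.
36235 J < 158984 J, so only part of the ice melts and the system sits at 0 °C.
m_melted·334 = 36235  ⇒  m_melted ≈ 108.5 g.

m_melted ≈ 108 g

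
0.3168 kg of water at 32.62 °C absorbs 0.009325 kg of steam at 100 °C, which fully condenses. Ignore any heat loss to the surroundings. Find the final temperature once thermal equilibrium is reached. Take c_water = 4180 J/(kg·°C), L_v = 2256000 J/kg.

T_f ≈ 50.0 °C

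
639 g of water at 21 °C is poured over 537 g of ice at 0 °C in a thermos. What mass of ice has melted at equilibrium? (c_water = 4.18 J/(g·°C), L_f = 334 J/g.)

Cooling the water to 0 °C releases 639·4.18·21 = 56091 J.
Fully melting the ice requires m_ice L_f = 537·334 = 179358 J.
Since 56091 < 179358 J, not all the ice melts; equilibrium is at 0 °C.
Mass melted = 56091/334 ≈ 167.9 g.

m_melted ≈ 168 g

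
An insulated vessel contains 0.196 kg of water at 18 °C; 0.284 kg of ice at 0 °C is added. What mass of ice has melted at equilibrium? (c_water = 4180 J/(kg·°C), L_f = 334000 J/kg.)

m_melted ≈ 0.0442 kg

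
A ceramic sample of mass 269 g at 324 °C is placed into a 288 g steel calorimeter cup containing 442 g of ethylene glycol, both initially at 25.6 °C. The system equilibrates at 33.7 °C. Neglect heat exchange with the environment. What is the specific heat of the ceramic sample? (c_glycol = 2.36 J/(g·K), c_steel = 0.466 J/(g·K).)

Net heat exchanged in the isolated system is zero:
269·c·(33.7 − 324) + 442·2.36·(33.7 − 25.6) + 288·0.466·(33.7 − 25.6) = 0
-78091 c = -9536.4
c = -9536.4/-78091 ≈ 0.1221 J/(g·K)

c ≈ 0.122 J/(g·K)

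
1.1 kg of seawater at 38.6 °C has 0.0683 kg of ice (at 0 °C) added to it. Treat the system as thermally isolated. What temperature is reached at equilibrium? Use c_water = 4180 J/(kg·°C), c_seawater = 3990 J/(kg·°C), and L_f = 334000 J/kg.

Setting the total heat transfer to zero:
latent heat to melt: 0.0683·334000 = 22812; warm the meltwater: 285.49 T; seawater cools: 1.1·3990·(T − 38.6) = 4389(T − 38.6)
4674.5 T = 169415 − 22812 = 146603
T ≈ 31.36 °C — above 0 °C, consistent with complete melting.

T_f ≈ 31.4 °C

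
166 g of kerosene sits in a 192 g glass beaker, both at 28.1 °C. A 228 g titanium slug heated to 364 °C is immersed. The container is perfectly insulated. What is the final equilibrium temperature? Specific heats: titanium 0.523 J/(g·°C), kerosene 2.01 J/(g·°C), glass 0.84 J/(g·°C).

Net heat exchanged in the isolated system is zero:
228×0.523×(T − 364) + 166×2.01×(T − 28.1) + 192×0.84×(T − 28.1) = 0
119.24(T − 364) + 333.66(T − 28.1) + 161.28(T − 28.1) = 0
614.18 T = 57313
T = 57313 / 614.18 = 93.3 °C

T_f ≈ 93.3 °C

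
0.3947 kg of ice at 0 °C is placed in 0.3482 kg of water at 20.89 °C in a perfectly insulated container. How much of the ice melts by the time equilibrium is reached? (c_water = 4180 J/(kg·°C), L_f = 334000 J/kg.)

m_melted ≈ 0.091 kg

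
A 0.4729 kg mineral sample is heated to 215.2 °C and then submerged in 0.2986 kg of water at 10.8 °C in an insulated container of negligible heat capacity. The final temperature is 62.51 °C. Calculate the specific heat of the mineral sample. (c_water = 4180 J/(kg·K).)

c ≈ 894 J/(kg·K)

Conservation of energy gives ΣQ = 0:
0.4729·c·(62.51 − 215.2) + 0.2986·4180·(62.51 − 10.8) = 0
-72.21 c = -64542
c = -64542/-72.21 ≈ 893.8 J/(kg·K)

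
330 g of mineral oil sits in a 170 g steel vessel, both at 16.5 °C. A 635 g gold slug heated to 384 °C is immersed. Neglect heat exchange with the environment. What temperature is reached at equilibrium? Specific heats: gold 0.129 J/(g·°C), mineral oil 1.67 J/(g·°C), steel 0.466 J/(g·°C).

T_f ≈ 58.8 °C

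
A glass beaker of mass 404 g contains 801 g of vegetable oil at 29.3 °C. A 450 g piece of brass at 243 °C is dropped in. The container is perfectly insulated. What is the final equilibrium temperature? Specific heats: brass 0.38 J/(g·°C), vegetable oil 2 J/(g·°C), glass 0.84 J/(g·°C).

Net heat exchanged in the isolated system is zero:
450×0.38×(T − 243) + 801×2×(T − 29.3) + 404×0.84×(T − 29.3) = 0
2112.4 T = 98435
T = 98435/2112.4 ≈ 46.60 °C

T_f ≈ 46.6 °C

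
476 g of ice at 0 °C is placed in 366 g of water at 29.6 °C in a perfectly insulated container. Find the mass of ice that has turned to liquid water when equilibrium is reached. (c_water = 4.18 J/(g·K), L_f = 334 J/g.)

Water can give up m c ΔT = 366×4.18×29.6 = 45284 J before reaching 0 °C.
Melting all 476 g of ice would need 476×334 = 158984 J.
That's not enough to melt it all — equilibrium is at 0 °C with ice remaining.
m_melt = 45284 / L_f = 135.6 g.

m_melted ≈ 136 g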